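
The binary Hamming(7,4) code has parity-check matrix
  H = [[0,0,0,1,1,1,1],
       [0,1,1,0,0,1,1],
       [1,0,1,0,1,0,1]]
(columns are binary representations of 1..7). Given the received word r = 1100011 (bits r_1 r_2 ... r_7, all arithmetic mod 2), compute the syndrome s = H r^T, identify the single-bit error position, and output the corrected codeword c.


s = (0, 1, 0)^T, error position = 2, corrected codeword c = 1000011

Compute s = H r^T mod 2 one row at a time:
  s_1 = 0 + 0 + 1 + 1 = 2 ≡ 0 (mod 2).
  s_2 = 1 + 0 + 1 + 1 = 3 ≡ 1 (mod 2).
  s_3 = 1 + 0 + 0 + 1 = 2 ≡ 0 (mod 2).
s = (0, 1, 0)^T — this equals column 2 of H (binary 010), so error is at position 2.
Correct: flip bit 2 of r = 1100011 to get c = 1000011.


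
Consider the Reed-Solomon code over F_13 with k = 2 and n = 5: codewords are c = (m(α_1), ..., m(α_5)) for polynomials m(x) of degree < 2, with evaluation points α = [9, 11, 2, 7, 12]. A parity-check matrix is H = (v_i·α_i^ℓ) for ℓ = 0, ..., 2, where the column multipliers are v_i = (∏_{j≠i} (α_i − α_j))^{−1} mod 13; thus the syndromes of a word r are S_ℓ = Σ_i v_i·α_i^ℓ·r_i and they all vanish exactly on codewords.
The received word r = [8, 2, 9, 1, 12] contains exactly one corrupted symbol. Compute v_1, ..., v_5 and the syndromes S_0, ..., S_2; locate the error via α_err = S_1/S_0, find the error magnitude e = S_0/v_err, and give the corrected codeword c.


S = (8, 3, 6), error at position 3, error magnitude e = 6, c = [8, 2, 3, 1, 12].

Step 1: column multipliers v_i = (∏_{j≠i}(α_i − α_j))^{−1} mod 13.
  i = 1 (α = 9): (9−11)(9−2)(9−7)(9−12) = (−2)·7·2·(−3) = 84 ≡ 6, so v_1 = 6^{−1} = 11 (mod 13).
  i = 2 (α = 11): (11−9)(11−2)(11−7)(11−12) = 2·9·4·(−1) = −72 ≡ 6, so v_2 = 6^{−1} = 11 (mod 13).
  i = 3 (α = 2): (2−9)(2−11)(2−7)(2−12) = (−7)·(−9)·(−5)·(−10) = 3150 ≡ 4, so v_3 = 4^{−1} = 10 (mod 13).
  i = 4 (α = 7): (7−9)(7−11)(7−2)(7−12) = (−2)·(−4)·5·(−5) = −200 ≡ 8, so v_4 = 8^{−1} = 5 (mod 13).
  i = 5 (α = 12): (12−9)(12−11)(12−2)(12−7) = 3·1·10·5 = 150 ≡ 7, so v_5 = 7^{−1} = 2 (mod 13).
  v = [11, 11, 10, 5, 2].
Step 2: syndromes of r = [8, 2, 9, 1, 12] (all sums mod 13).
  S_0 = Σ v_i r_i = 11·8 + 11·2 + 10·9 + 5·1 + 2·12 = 229 ≡ 8.
  S_1 = Σ v_i α_i r_i = 11·9·8 + 11·11·2 + 10·2·9 + 5·7·1 + 2·12·12 = 1537 ≡ 3.
  α_i^2 mod 13 = [3, 4, 4, 10, 1].
  S_2 = Σ v_i α_i^2 r_i = 11·3·8 + 11·4·2 + 10·4·9 + 5·10·1 + 2·1·12 = 786 ≡ 6.
  S = (8, 3, 6) ≠ 0, so r is not a codeword (an error is present).
Step 3: locate the error. For a single error e at position i, S_ℓ = v_i·e·α_i^ℓ, so α_err = S_1/S_0.
  S_0^{−1} = 8^{−1} = 5 (mod 13), so α_err = 3·5 = 15 ≡ 2 = α_3. Error position i = 3.
  Consistency check: S_2/S_1 = 6·9 = 54 ≡ 2 = α_err ✓ (single-error assumption holds).
Step 4: error magnitude e = S_0/v_3 = S_0·∏_{j≠3}(α_3 − α_j) = 8·4 = 32 ≡ 6 (mod 13).
Step 5: correct position 3: c_3 = r_3 − e = 9 − 6 ≡ 3 (mod 13). Hence c = [8, 2, 3, 1, 12].
  Check: interpolating c through the α_i gives m(x) = 9 + 10·x (degree < 2) with m(α_i) = c_i for every i, so c is indeed a codeword.


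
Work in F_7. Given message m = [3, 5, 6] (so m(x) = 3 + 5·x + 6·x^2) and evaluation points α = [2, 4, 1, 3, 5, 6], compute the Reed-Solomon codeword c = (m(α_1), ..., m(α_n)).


c = [2, 0, 0, 2, 3, 4]

Message polynomial: m(x) = 3 + 5·x + 6·x^2 (mod 7).
For each evaluation point α_i, compute m(α_i) mod 7:
  α_1 = 2: Horner steps 6 → 3 → 2, so m(2) = 2.
  α_2 = 4: Horner steps 6 → 1 → 0, so m(4) = 0.
  α_3 = 1: Horner steps 6 → 4 → 0, so m(1) = 0.
  α_4 = 3: Horner steps 6 → 2 → 2, so m(3) = 2.
  α_5 = 5: Horner steps 6 → 0 → 3, so m(5) = 3.
  α_6 = 6: Horner steps 6 → 6 → 4, so m(6) = 4.
Codeword c = [2, 0, 0, 2, 3, 4] ∈ F_7^6.


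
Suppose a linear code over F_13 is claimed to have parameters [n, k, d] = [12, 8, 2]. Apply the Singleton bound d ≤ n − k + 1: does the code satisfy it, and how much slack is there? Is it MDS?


Singleton RHS = n − k + 1 = 5, slack = 3, bound satisfied, not MDS.

Singleton bound: d ≤ n − k + 1.
Here n = 12, k = 8, so n − k + 1 = 5.
Given d = 2, check d ≤ 5: YES.
Slack = (n − k + 1) − d = 3.
The code is NOT MDS (slack = 3 > 0).
Description: the claimed parameters are [12, 8, 2]_13; such a code would be non-MDS.


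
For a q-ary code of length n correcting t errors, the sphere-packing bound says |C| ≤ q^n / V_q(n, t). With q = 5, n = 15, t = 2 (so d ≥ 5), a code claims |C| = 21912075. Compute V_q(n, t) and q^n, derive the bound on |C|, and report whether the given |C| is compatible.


V_q(n, t) = 1741, q^n = 30517578125, Hamming bound = 17528764, |C| = 21912075 > bound (violated).

Step 1: Compute V_q(n, t) = Σ_{j=0}^2 C(n, j) (q−1)^j.
  j = 0: C(15,0)·(4)^0 = 1·1 = 1.
  j = 1: C(15,1)·(4)^1 = 15·4 = 60.
  j = 2: C(15,2)·(4)^2 = 105·16 = 1680.
  V_q(n, t) = 1 + 60 + 1680 = 1741.
Step 2: q^n = 5^15 = 30517578125.
Step 3: Hamming bound ⌊q^n / V_q(n,t)⌋ = ⌊30517578125/1741⌋ = 17528764.
Step 4: Compare |C| = 21912075 to 17528764: violated.
The claimed |C| lies above the Hamming bound, so no 5-ary code of length 15 with d ≥ 5 can have 21912075 codewords.


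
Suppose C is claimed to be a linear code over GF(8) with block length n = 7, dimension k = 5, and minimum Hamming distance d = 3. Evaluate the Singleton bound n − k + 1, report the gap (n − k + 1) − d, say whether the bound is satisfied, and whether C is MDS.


Singleton RHS = n − k + 1 = 3, slack = 0, bound satisfied, MDS.

Singleton bound: d ≤ n − k + 1.
Here n = 7, k = 5, so n − k + 1 = 3.
Given d = 3, check d ≤ 3: YES.
Slack = (n − k + 1) − d = 0.
The code is MDS (slack = 0).
Description: the claimed parameters are [7, 5, 3]_8; such a code would be MDS (meets Singleton bound).


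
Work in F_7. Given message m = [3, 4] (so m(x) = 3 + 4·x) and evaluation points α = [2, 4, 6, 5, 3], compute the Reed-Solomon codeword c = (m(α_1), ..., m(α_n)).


c = [4, 5, 6, 2, 1]

Message polynomial: m(x) = 3 + 4·x (mod 7).
For each evaluation point α_i, compute m(α_i) mod 7:
  α_1 = 2: Horner steps 4 → 4, so m(2) = 4.
  α_2 = 4: Horner steps 4 → 5, so m(4) = 5.
  α_3 = 6: Horner steps 4 → 6, so m(6) = 6.
  α_4 = 5: Horner steps 4 → 2, so m(5) = 2.
  α_5 = 3: Horner steps 4 → 1, so m(3) = 1.
Codeword c = [4, 5, 6, 2, 1] ∈ F_7^5.


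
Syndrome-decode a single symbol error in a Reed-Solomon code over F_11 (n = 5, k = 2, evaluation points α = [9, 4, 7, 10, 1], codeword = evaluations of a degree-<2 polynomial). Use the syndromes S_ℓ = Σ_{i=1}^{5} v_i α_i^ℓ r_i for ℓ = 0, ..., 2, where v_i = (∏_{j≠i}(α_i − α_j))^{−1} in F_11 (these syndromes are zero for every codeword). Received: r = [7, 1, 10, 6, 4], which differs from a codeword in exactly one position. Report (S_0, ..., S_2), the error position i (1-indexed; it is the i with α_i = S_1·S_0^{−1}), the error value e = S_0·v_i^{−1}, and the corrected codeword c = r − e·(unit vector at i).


S = (5, 2, 3), error at position 3, error magnitude e = 1, c = [7, 1, 9, 6, 4].

Step 1: column multipliers v_i = (∏_{j≠i}(α_i − α_j))^{−1} mod 11.
  i = 1 (α = 9): (9−4)(9−7)(9−10)(9−1) = 5·2·(−1)·8 = −80 ≡ 8, so v_1 = 8^{−1} = 7 (mod 11).
  i = 2 (α = 4): (4−9)(4−7)(4−10)(4−1) = (−5)·(−3)·(−6)·3 = −270 ≡ 5, so v_2 = 5^{−1} = 9 (mod 11).
  i = 3 (α = 7): (7−9)(7−4)(7−10)(7−1) = (−2)·3·(−3)·6 = 108 ≡ 9, so v_3 = 9^{−1} = 5 (mod 11).
  i = 4 (α = 10): (10−9)(10−4)(10−7)(10−1) = 1·6·3·9 = 162 ≡ 8, so v_4 = 8^{−1} = 7 (mod 11).
  i = 5 (α = 1): (1−9)(1−4)(1−7)(1−10) = (−8)·(−3)·(−6)·(−9) = 1296 ≡ 9, so v_5 = 9^{−1} = 5 (mod 11).
  v = [7, 9, 5, 7, 5].
Step 2: syndromes of r = [7, 1, 10, 6, 4] (all sums mod 11).
  S_0 = Σ v_i r_i = 7·7 + 9·1 + 5·10 + 7·6 + 5·4 = 170 ≡ 5.
  S_1 = Σ v_i α_i r_i = 7·9·7 + 9·4·1 + 5·7·10 + 7·10·6 + 5·1·4 = 1267 ≡ 2.
  α_i^2 mod 11 = [4, 5, 5, 1, 1].
  S_2 = Σ v_i α_i^2 r_i = 7·4·7 + 9·5·1 + 5·5·10 + 7·1·6 + 5·1·4 = 553 ≡ 3.
  S = (5, 2, 3) ≠ 0, so r is not a codeword (an error is present).
Step 3: locate the error. For a single error e at position i, S_ℓ = v_i·e·α_i^ℓ, so α_err = S_1/S_0.
  S_0^{−1} = 5^{−1} = 9 (mod 11), so α_err = 2·9 = 18 ≡ 7 = α_3. Error position i = 3.
  Consistency check: S_2/S_1 = 3·6 = 18 ≡ 7 = α_err ✓ (single-error assumption holds).
Step 4: error magnitude e = S_0/v_3 = S_0·∏_{j≠3}(α_3 − α_j) = 5·9 = 45 ≡ 1 (mod 11).
Step 5: correct position 3: c_3 = r_3 − e = 10 − 1 ≡ 9 (mod 11). Hence c = [7, 1, 9, 6, 4].
  Check: interpolating c through the α_i gives m(x) = 5 + 10·x (degree < 2) with m(α_i) = c_i for every i, so c is indeed a codeword.


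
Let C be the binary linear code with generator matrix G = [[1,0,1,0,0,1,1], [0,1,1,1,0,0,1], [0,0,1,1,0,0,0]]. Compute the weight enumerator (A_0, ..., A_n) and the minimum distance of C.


Weight distribution: A_0 = 1, A_2 = 2, A_4 = 5. Minimum distance d = 2.

Enumerate all 2^3 = 8 messages m ∈ F_2^3.
For each, compute codeword c = mG in F_2^7, then tally its weight.
  m = 000 → c = 0000000, weight = 0.
  m = 100 → c = 1010011, weight = 4.
  m = 010 → c = 0111001, weight = 4.
  m = 110 → c = 1101010, weight = 4.
  m = 001 → c = 0011000, weight = 2.
  m = 101 → c = 1001011, weight = 4.
  m = 011 → c = 0100001, weight = 2.
  m = 111 → c = 1110010, weight = 4.
Tally weights:
  weight 0: 1 codewords.
  weight 2: 2 codewords.
  weight 4: 5 codewords.
Minimum distance d = smallest w > 0 with A_w > 0 = 2.
Sanity: Σ A_w = 8 = 2^3 = 8 ✓.


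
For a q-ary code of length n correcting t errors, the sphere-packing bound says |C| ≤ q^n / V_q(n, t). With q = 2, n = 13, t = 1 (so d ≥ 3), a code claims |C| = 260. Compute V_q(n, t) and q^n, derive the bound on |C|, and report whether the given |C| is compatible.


V_q(n, t) = 14, q^n = 8192, Hamming bound = 585, |C| = 260 ≤ bound (satisfied).

Step 1: Compute V_q(n, t) = Σ_{j=0}^1 C(n, j) (q−1)^j.
  j = 0: C(13,0)·(1)^0 = 1·1 = 1.
  j = 1: C(13,1)·(1)^1 = 13·1 = 13.
  V_q(n, t) = 1 + 13 = 14.
Step 2: q^n = 2^13 = 8192.
Step 3: Hamming bound ⌊q^n / V_q(n,t)⌋ = ⌊8192/14⌋ = 585.
Step 4: Compare |C| = 260 to 585: satisfied.
The claimed |C| lies below the Hamming bound.


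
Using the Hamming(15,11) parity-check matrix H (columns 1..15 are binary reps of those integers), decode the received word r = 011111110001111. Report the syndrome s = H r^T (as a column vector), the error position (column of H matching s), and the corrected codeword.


s = (1, 0, 0, 1)^T, error position = 9, corrected codeword c = 011111111001111

Compute s = H r^T mod 2 one row at a time:
  s_1 = 1 + 0 + 0 + 0 + 1 + 1 + 1 + 1 = 5 ≡ 1 (mod 2).
  s_2 = 1 + 1 + 1 + 1 + 1 + 1 + 1 + 1 = 8 ≡ 0 (mod 2).
  s_3 = 1 + 1 + 1 + 1 + 0 + 0 + 1 + 1 = 6 ≡ 0 (mod 2).
  s_4 = 0 + 1 + 1 + 1 + 0 + 0 + 1 + 1 = 5 ≡ 1 (mod 2).
s = (1, 0, 0, 1)^T — this equals column 9 of H (binary 1001), so error is at position 9.
Correct: flip bit 9 of r = 011111110001111 to get c = 011111111001111.


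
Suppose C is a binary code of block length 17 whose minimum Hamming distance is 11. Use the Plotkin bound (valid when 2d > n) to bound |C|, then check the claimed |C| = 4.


Plotkin bound M ≤ 4; given |C| = 4 ≤ bound (satisfied).

Check applicability: 2d = 22, n = 17.
2d − n = 5 > 0, so Plotkin applies.
Compute d/(2d−n) = 11/5 ≈ 2.2000.
⌊d/(2d−n)⌋ = 2.
Plotkin bound: M ≤ 2·2 = 4.
Given |C| = 4, check: satisfied.
This |C| is at the Plotkin bound.


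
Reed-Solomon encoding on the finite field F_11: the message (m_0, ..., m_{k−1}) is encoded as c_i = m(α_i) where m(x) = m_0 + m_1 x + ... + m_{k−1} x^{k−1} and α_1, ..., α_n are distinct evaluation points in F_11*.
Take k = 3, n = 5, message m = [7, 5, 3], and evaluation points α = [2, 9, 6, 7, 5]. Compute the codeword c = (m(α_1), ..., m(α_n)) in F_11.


c = [7, 9, 2, 2, 8]

Message polynomial: m(x) = 7 + 5·x + 3·x^2 (mod 11).
For each evaluation point α_i, compute m(α_i) mod 11:
  α_1 = 2: Horner steps 3 → 0 → 7, so m(2) = 7.
  α_2 = 9: Horner steps 3 → 10 → 9, so m(9) = 9.
  α_3 = 6: Horner steps 3 → 1 → 2, so m(6) = 2.
  α_4 = 7: Horner steps 3 → 4 → 2, so m(7) = 2.
  α_5 = 5: Horner steps 3 → 9 → 8, so m(5) = 8.
Codeword c = [7, 9, 2, 2, 8] ∈ F_11^5.


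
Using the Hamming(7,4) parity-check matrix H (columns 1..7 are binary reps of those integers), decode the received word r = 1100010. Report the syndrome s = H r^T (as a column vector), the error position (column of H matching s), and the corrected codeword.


s = (1, 0, 1)^T, error position = 5, corrected codeword c = 1100110

Compute s = H r^T mod 2 one row at a time:
  s_1 = 0 + 0 + 1 + 0 = 1 ≡ 1 (mod 2).
  s_2 = 1 + 0 + 1 + 0 = 2 ≡ 0 (mod 2).
  s_3 = 1 + 0 + 0 + 0 = 1 ≡ 1 (mod 2).
s = (1, 0, 1)^T — this equals column 5 of H (binary 101), so error is at position 5.
Correct: flip bit 5 of r = 1100010 to get c = 1100110.


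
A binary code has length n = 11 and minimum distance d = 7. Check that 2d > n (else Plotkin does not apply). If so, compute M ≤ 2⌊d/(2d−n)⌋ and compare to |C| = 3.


Plotkin bound M ≤ 4; given |C| = 3 ≤ bound (satisfied).

Check applicability: 2d = 14, n = 11.
2d − n = 3 > 0, so Plotkin applies.
Compute d/(2d−n) = 7/3 ≈ 2.3333.
⌊d/(2d−n)⌋ = 2.
Plotkin bound: M ≤ 2·2 = 4.
Given |C| = 3, check: satisfied.
This |C| is below the Plotkin bound.


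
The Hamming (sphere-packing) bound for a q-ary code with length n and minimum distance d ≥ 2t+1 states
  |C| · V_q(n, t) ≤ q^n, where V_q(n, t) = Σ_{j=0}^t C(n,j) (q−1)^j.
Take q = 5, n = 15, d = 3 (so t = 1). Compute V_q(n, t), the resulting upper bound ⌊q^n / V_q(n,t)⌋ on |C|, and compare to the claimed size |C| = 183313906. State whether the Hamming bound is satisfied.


V_q(n, t) = 61, q^n = 30517578125, Hamming bound = 500288165, |C| = 183313906 ≤ bound (satisfied).

Step 1: Compute V_q(n, t) = Σ_{j=0}^1 C(n, j) (q−1)^j.
  j = 0: C(15,0)·(4)^0 = 1·1 = 1.
  j = 1: C(15,1)·(4)^1 = 15·4 = 60.
  V_q(n, t) = 1 + 60 = 61.
Step 2: q^n = 5^15 = 30517578125.
Step 3: Hamming bound ⌊q^n / V_q(n,t)⌋ = ⌊30517578125/61⌋ = 500288165.
Step 4: Compare |C| = 183313906 to 500288165: satisfied.
The claimed |C| lies below the Hamming bound.


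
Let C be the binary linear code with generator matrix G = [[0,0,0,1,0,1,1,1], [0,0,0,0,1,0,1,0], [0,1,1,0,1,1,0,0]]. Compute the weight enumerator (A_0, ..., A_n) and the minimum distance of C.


Weight distribution: A_0 = 1, A_2 = 1, A_4 = 5, A_6 = 1. Minimum distance d = 2.

Enumerate all 2^3 = 8 messages m ∈ F_2^3.
For each, compute codeword c = mG in F_2^8, then tally its weight.
  m = 000 → c = 00000000, weight = 0.
  m = 100 → c = 00010111, weight = 4.
  m = 010 → c = 00001010, weight = 2.
  m = 110 → c = 00011101, weight = 4.
  m = 001 → c = 01101100, weight = 4.
  m = 101 → c = 01111011, weight = 6.
  m = 011 → c = 01100110, weight = 4.
  m = 111 → c = 01110001, weight = 4.
Tally weights:
  weight 0: 1 codewords.
  weight 2: 1 codewords.
  weight 4: 5 codewords.
  weight 6: 1 codewords.
Minimum distance d = smallest w > 0 with A_w > 0 = 2.
Sanity: Σ A_w = 8 = 2^3 = 8 ✓.


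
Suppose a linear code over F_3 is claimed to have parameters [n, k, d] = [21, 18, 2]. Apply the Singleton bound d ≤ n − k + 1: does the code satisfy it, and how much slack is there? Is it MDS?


Singleton RHS = n − k + 1 = 4, slack = 2, bound satisfied, not MDS.

Singleton bound: d ≤ n − k + 1.
Here n = 21, k = 18, so n − k + 1 = 4.
Given d = 2, check d ≤ 4: YES.
Slack = (n − k + 1) − d = 2.
The code is NOT MDS (slack = 2 > 0).
Description: the claimed parameters are [21, 18, 2]_3; such a code would be non-MDS.


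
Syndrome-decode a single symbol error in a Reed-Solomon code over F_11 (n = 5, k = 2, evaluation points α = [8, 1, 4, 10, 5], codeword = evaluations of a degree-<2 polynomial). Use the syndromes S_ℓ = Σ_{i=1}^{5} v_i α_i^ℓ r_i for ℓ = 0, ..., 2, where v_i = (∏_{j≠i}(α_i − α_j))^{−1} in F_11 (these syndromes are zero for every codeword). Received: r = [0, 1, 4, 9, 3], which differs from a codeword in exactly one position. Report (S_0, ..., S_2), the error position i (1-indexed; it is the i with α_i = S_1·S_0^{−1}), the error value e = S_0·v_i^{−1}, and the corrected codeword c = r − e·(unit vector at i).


S = (2, 2, 2), error at position 2, error magnitude e = 5, c = [0, 7, 4, 9, 3].

Step 1: column multipliers v_i = (∏_{j≠i}(α_i − α_j))^{−1} mod 11.
  i = 1 (α = 8): (8−1)(8−4)(8−10)(8−5) = 7·4·(−2)·3 = −168 ≡ 8, so v_1 = 8^{−1} = 7 (mod 11).
  i = 2 (α = 1): (1−8)(1−4)(1−10)(1−5) = (−7)·(−3)·(−9)·(−4) = 756 ≡ 8, so v_2 = 8^{−1} = 7 (mod 11).
  i = 3 (α = 4): (4−8)(4−1)(4−10)(4−5) = (−4)·3·(−6)·(−1) = −72 ≡ 5, so v_3 = 5^{−1} = 9 (mod 11).
  i = 4 (α = 10): (10−8)(10−1)(10−4)(10−5) = 2·9·6·5 = 540 ≡ 1, so v_4 = 1^{−1} = 1 (mod 11).
  i = 5 (α = 5): (5−8)(5−1)(5−4)(5−10) = (−3)·4·1·(−5) = 60 ≡ 5, so v_5 = 5^{−1} = 9 (mod 11).
  v = [7, 7, 9, 1, 9].
Step 2: syndromes of r = [0, 1, 4, 9, 3] (all sums mod 11).
  S_0 = Σ v_i r_i = 7·0 + 7·1 + 9·4 + 1·9 + 9·3 = 79 ≡ 2.
  S_1 = Σ v_i α_i r_i = 7·8·0 + 7·1·1 + 9·4·4 + 1·10·9 + 9·5·3 = 376 ≡ 2.
  α_i^2 mod 11 = [9, 1, 5, 1, 3].
  S_2 = Σ v_i α_i^2 r_i = 7·9·0 + 7·1·1 + 9·5·4 + 1·1·9 + 9·3·3 = 277 ≡ 2.
  S = (2, 2, 2) ≠ 0, so r is not a codeword (an error is present).
Step 3: locate the error. For a single error e at position i, S_ℓ = v_i·e·α_i^ℓ, so α_err = S_1/S_0.
  S_0^{−1} = 2^{−1} = 6 (mod 11), so α_err = 2·6 = 12 ≡ 1 = α_2. Error position i = 2.
  Consistency check: S_2/S_1 = 2·6 = 12 ≡ 1 = α_err ✓ (single-error assumption holds).
Step 4: error magnitude e = S_0/v_2 = S_0·∏_{j≠2}(α_2 − α_j) = 2·8 = 16 ≡ 5 (mod 11).
Step 5: correct position 2: c_2 = r_2 − e = 1 − 5 ≡ 7 (mod 11). Hence c = [0, 7, 4, 9, 3].
  Check: interpolating c through the α_i gives m(x) = 8 + 10·x (degree < 2) with m(α_i) = c_i for every i, so c is indeed a codeword.


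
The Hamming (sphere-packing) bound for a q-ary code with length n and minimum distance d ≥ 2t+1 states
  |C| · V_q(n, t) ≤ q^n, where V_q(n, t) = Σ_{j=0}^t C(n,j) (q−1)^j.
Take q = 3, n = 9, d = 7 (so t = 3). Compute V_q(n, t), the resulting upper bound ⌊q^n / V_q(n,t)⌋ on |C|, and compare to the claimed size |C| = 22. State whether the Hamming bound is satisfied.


V_q(n, t) = 835, q^n = 19683, Hamming bound = 23, |C| = 22 ≤ bound (satisfied).

Step 1: Compute V_q(n, t) = Σ_{j=0}^3 C(n, j) (q−1)^j.
  j = 0: C(9,0)·(2)^0 = 1·1 = 1.
  j = 1: C(9,1)·(2)^1 = 9·2 = 18.
  j = 2: C(9,2)·(2)^2 = 36·4 = 144.
  j = 3: C(9,3)·(2)^3 = 84·8 = 672.
  V_q(n, t) = 1 + 18 + 144 + 672 = 835.
Step 2: q^n = 3^9 = 19683.
Step 3: Hamming bound ⌊q^n / V_q(n,t)⌋ = ⌊19683/835⌋ = 23.
Step 4: Compare |C| = 22 to 23: satisfied.
The claimed |C| lies below the Hamming bound.


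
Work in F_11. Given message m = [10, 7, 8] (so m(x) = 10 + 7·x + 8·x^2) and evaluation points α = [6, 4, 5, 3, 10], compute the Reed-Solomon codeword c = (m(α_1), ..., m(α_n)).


c = [10, 1, 3, 4, 0]

Message polynomial: m(x) = 10 + 7·x + 8·x^2 (mod 11).
For each evaluation point α_i, compute m(α_i) mod 11:
  α_1 = 6: Horner steps 8 → 0 → 10, so m(6) = 10.
  α_2 = 4: Horner steps 8 → 6 → 1, so m(4) = 1.
  α_3 = 5: Horner steps 8 → 3 → 3, so m(5) = 3.
  α_4 = 3: Horner steps 8 → 9 → 4, so m(3) = 4.
  α_5 = 10: Horner steps 8 → 10 → 0, so m(10) = 0.
Codeword c = [10, 1, 3, 4, 0] ∈ F_11^5.


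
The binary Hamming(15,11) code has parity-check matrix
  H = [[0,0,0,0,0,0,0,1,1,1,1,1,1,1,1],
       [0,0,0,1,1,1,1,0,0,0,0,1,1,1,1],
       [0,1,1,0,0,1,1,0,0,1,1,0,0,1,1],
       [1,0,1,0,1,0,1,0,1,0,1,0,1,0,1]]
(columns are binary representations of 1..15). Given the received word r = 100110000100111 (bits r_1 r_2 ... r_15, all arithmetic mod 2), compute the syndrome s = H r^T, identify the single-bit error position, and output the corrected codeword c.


s = (0, 1, 1, 0)^T, error position = 6, corrected codeword c = 100111000100111

Compute s = H r^T mod 2 one row at a time:
  s_1 = 0 + 0 + 1 + 0 + 0 + 1 + 1 + 1 = 4 ≡ 0 (mod 2).
  s_2 = 1 + 1 + 0 + 0 + 0 + 1 + 1 + 1 = 5 ≡ 1 (mod 2).
  s_3 = 0 + 0 + 0 + 0 + 1 + 0 + 1 + 1 = 3 ≡ 1 (mod 2).
  s_4 = 1 + 0 + 1 + 0 + 0 + 0 + 1 + 1 = 4 ≡ 0 (mod 2).
s = (0, 1, 1, 0)^T — this equals column 6 of H (binary 0110), so error is at position 6.
Correct: flip bit 6 of r = 100110000100111 to get c = 100111000100111.


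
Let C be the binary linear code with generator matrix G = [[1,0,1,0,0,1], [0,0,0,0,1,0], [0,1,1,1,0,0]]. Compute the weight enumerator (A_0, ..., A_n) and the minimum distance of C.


Weight distribution: A_0 = 1, A_1 = 1, A_3 = 2, A_4 = 3, A_5 = 1. Minimum distance d = 1.

Enumerate all 2^3 = 8 messages m ∈ F_2^3.
For each, compute codeword c = mG in F_2^6, then tally its weight.
  m = 000 → c = 000000, weight = 0.
  m = 100 → c = 101001, weight = 3.
  m = 010 → c = 000010, weight = 1.
  m = 110 → c = 101011, weight = 4.
  m = 001 → c = 011100, weight = 3.
  m = 101 → c = 110101, weight = 4.
  m = 011 → c = 011110, weight = 4.
  m = 111 → c = 110111, weight = 5.
Tally weights:
  weight 0: 1 codewords.
  weight 1: 1 codewords.
  weight 3: 2 codewords.
  weight 4: 3 codewords.
  weight 5: 1 codewords.
Minimum distance d = smallest w > 0 with A_w > 0 = 1.
Sanity: Σ A_w = 8 = 2^3 = 8 ✓.


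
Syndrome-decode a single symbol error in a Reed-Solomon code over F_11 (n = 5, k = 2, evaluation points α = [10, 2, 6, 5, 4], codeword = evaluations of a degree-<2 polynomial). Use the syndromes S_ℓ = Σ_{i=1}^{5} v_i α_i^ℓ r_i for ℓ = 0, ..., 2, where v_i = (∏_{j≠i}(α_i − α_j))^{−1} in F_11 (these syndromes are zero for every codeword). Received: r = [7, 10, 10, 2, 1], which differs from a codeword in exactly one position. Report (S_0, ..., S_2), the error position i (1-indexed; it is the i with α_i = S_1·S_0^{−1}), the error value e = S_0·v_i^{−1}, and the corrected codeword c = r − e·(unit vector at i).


S = (7, 9, 10), error at position 3, error magnitude e = 7, c = [7, 10, 3, 2, 1].

Step 1: column multipliers v_i = (∏_{j≠i}(α_i − α_j))^{−1} mod 11.
  i = 1 (α = 10): (10−2)(10−6)(10−5)(10−4) = 8·4·5·6 = 960 ≡ 3, so v_1 = 3^{−1} = 4 (mod 11).
  i = 2 (α = 2): (2−10)(2−6)(2−5)(2−4) = (−8)·(−4)·(−3)·(−2) = 192 ≡ 5, so v_2 = 5^{−1} = 9 (mod 11).
  i = 3 (α = 6): (6−10)(6−2)(6−5)(6−4) = (−4)·4·1·2 = −32 ≡ 1, so v_3 = 1^{−1} = 1 (mod 11).
  i = 4 (α = 5): (5−10)(5−2)(5−6)(5−4) = (−5)·3·(−1)·1 = 15 ≡ 4, so v_4 = 4^{−1} = 3 (mod 11).
  i = 5 (α = 4): (4−10)(4−2)(4−6)(4−5) = (−6)·2·(−2)·(−1) = −24 ≡ 9, so v_5 = 9^{−1} = 5 (mod 11).
  v = [4, 9, 1, 3, 5].
Step 2: syndromes of r = [7, 10, 10, 2, 1] (all sums mod 11).
  S_0 = Σ v_i r_i = 4·7 + 9·10 + 1·10 + 3·2 + 5·1 = 139 ≡ 7.
  S_1 = Σ v_i α_i r_i = 4·10·7 + 9·2·10 + 1·6·10 + 3·5·2 + 5·4·1 = 570 ≡ 9.
  α_i^2 mod 11 = [1, 4, 3, 3, 5].
  S_2 = Σ v_i α_i^2 r_i = 4·1·7 + 9·4·10 + 1·3·10 + 3·3·2 + 5·5·1 = 461 ≡ 10.
  S = (7, 9, 10) ≠ 0, so r is not a codeword (an error is present).
Step 3: locate the error. For a single error e at position i, S_ℓ = v_i·e·α_i^ℓ, so α_err = S_1/S_0.
  S_0^{−1} = 7^{−1} = 8 (mod 11), so α_err = 9·8 = 72 ≡ 6 = α_3. Error position i = 3.
  Consistency check: S_2/S_1 = 10·5 = 50 ≡ 6 = α_err ✓ (single-error assumption holds).
Step 4: error magnitude e = S_0/v_3 = S_0·∏_{j≠3}(α_3 − α_j) = 7·1 = 7 ≡ 7 (mod 11).
Step 5: correct position 3: c_3 = r_3 − e = 10 − 7 ≡ 3 (mod 11). Hence c = [7, 10, 3, 2, 1].
  Check: interpolating c through the α_i gives m(x) = 8 + 1·x (degree < 2) with m(α_i) = c_i for every i, so c is indeed a codeword.


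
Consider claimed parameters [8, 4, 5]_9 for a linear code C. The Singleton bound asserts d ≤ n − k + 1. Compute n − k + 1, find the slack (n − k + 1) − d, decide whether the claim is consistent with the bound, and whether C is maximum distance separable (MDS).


Singleton RHS = n − k + 1 = 5, slack = 0, bound satisfied, MDS.

Singleton bound: d ≤ n − k + 1.
Here n = 8, k = 4, so n − k + 1 = 5.
Given d = 5, check d ≤ 5: YES.
Slack = (n − k + 1) − d = 0.
The code is MDS (slack = 0).
Description: the claimed parameters are [8, 4, 5]_9; such a code would be MDS (meets Singleton bound).


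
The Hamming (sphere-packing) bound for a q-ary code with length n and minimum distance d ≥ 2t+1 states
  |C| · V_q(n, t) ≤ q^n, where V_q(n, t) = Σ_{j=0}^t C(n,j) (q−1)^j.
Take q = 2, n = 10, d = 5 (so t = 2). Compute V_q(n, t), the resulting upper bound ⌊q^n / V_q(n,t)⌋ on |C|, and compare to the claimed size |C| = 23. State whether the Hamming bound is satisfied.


V_q(n, t) = 56, q^n = 1024, Hamming bound = 18, |C| = 23 > bound (violated).

Step 1: Compute V_q(n, t) = Σ_{j=0}^2 C(n, j) (q−1)^j.
  j = 0: C(10,0)·(1)^0 = 1·1 = 1.
  j = 1: C(10,1)·(1)^1 = 10·1 = 10.
  j = 2: C(10,2)·(1)^2 = 45·1 = 45.
  V_q(n, t) = 1 + 10 + 45 = 56.
Step 2: q^n = 2^10 = 1024.
Step 3: Hamming bound ⌊q^n / V_q(n,t)⌋ = ⌊1024/56⌋ = 18.
Step 4: Compare |C| = 23 to 18: violated.
The claimed |C| lies above the Hamming bound, so no 2-ary code of length 10 with d ≥ 5 can have 23 codewords.


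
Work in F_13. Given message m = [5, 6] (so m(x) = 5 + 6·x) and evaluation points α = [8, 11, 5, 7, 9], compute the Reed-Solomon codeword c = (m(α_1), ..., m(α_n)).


c = [1, 6, 9, 8, 7]

Message polynomial: m(x) = 5 + 6·x (mod 13).
For each evaluation point α_i, compute m(α_i) mod 13:
  α_1 = 8: Horner steps 6 → 1, so m(8) = 1.
  α_2 = 11: Horner steps 6 → 6, so m(11) = 6.
  α_3 = 5: Horner steps 6 → 9, so m(5) = 9.
  α_4 = 7: Horner steps 6 → 8, so m(7) = 8.
  α_5 = 9: Horner steps 6 → 7, so m(9) = 7.
Codeword c = [1, 6, 9, 8, 7] ∈ F_13^5.


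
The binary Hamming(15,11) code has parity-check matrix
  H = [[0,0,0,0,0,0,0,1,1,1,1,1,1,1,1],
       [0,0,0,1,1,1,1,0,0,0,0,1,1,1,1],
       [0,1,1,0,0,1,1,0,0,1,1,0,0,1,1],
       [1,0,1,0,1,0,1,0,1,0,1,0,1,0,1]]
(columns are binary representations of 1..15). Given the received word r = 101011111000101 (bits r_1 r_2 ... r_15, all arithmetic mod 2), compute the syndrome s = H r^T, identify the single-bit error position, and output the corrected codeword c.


s = (0, 1, 0, 1)^T, error position = 5, corrected codeword c = 101001111000101

Compute s = H r^T mod 2 one row at a time:
  s_1 = 1 + 1 + 0 + 0 + 0 + 1 + 0 + 1 = 4 ≡ 0 (mod 2).
  s_2 = 0 + 1 + 1 + 1 + 0 + 1 + 0 + 1 = 5 ≡ 1 (mod 2).
  s_3 = 0 + 1 + 1 + 1 + 0 + 0 + 0 + 1 = 4 ≡ 0 (mod 2).
  s_4 = 1 + 1 + 1 + 1 + 1 + 0 + 1 + 1 = 7 ≡ 1 (mod 2).
s = (0, 1, 0, 1)^T — this equals column 5 of H (binary 0101), so error is at position 5.
Correct: flip bit 5 of r = 101011111000101 to get c = 101001111000101.


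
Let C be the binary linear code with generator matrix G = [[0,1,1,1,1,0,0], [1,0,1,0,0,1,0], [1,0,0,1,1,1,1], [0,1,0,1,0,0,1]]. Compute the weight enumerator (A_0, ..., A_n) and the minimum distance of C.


Weight distribution: A_0 = 1, A_1 = 1, A_2 = 1, A_3 = 4, A_4 = 5, A_5 = 3, A_6 = 1. Minimum distance d = 1.

Enumerate all 2^4 = 16 messages m ∈ F_2^4.
For each, compute codeword c = mG in F_2^7, then tally its weight.
  m = 0000 → c = 0000000, weight = 0.
  m = 1000 → c = 0111100, weight = 4.
  m = 0100 → c = 1010010, weight = 3.
  m = 1100 → c = 1101110, weight = 5.
  m = 0010 → c = 1001111, weight = 5.
  m = 1010 → c = 1110011, weight = 5.
  m = 0110 → c = 0011101, weight = 4.
  m = 1110 → c = 0100001, weight = 2.
  m = 0001 → c = 0101001, weight = 3.
  m = 1001 → c = 0010101, weight = 3.
  m = 0101 → c = 1111011, weight = 6.
  m = 1101 → c = 1000111, weight = 4.
  m = 0011 → c = 1100110, weight = 4.
  m = 1011 → c = 1011010, weight = 4.
  m = 0111 → c = 0110100, weight = 3.
  m = 1111 → c = 0001000, weight = 1.
Tally weights:
  weight 0: 1 codewords.
  weight 1: 1 codewords.
  weight 2: 1 codewords.
  weight 3: 4 codewords.
  weight 4: 5 codewords.
  weight 5: 3 codewords.
  weight 6: 1 codewords.
Minimum distance d = smallest w > 0 with A_w > 0 = 1.
Sanity: Σ A_w = 16 = 2^4 = 16 ✓.


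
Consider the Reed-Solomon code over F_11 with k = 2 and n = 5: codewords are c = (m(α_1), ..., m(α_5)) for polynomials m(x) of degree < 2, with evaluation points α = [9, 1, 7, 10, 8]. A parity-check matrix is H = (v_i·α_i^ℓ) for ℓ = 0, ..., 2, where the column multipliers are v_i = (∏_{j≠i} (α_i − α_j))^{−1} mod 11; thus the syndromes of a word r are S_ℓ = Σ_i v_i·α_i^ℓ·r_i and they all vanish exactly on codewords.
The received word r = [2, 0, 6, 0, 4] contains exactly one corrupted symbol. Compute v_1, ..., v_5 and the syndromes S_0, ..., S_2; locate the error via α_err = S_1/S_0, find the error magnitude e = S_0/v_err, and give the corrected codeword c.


S = (7, 7, 7), error at position 2, error magnitude e = 4, c = [2, 7, 6, 0, 4].

Step 1: column multipliers v_i = (∏_{j≠i}(α_i − α_j))^{−1} mod 11.
  i = 1 (α = 9): (9−1)(9−7)(9−10)(9−8) = 8·2·(−1)·1 = −16 ≡ 6, so v_1 = 6^{−1} = 2 (mod 11).
  i = 2 (α = 1): (1−9)(1−7)(1−10)(1−8) = (−8)·(−6)·(−9)·(−7) = 3024 ≡ 10, so v_2 = 10^{−1} = 10 (mod 11).
  i = 3 (α = 7): (7−9)(7−1)(7−10)(7−8) = (−2)·6·(−3)·(−1) = −36 ≡ 8, so v_3 = 8^{−1} = 7 (mod 11).
  i = 4 (α = 10): (10−9)(10−1)(10−7)(10−8) = 1·9·3·2 = 54 ≡ 10, so v_4 = 10^{−1} = 10 (mod 11).
  i = 5 (α = 8): (8−9)(8−1)(8−7)(8−10) = (−1)·7·1·(−2) = 14 ≡ 3, so v_5 = 3^{−1} = 4 (mod 11).
  v = [2, 10, 7, 10, 4].
Step 2: syndromes of r = [2, 0, 6, 0, 4] (all sums mod 11).
  S_0 = Σ v_i r_i = 2·2 + 10·0 + 7·6 + 10·0 + 4·4 = 62 ≡ 7.
  S_1 = Σ v_i α_i r_i = 2·9·2 + 10·1·0 + 7·7·6 + 10·10·0 + 4·8·4 = 458 ≡ 7.
  α_i^2 mod 11 = [4, 1, 5, 1, 9].
  S_2 = Σ v_i α_i^2 r_i = 2·4·2 + 10·1·0 + 7·5·6 + 10·1·0 + 4·9·4 = 370 ≡ 7.
  S = (7, 7, 7) ≠ 0, so r is not a codeword (an error is present).
Step 3: locate the error. For a single error e at position i, S_ℓ = v_i·e·α_i^ℓ, so α_err = S_1/S_0.
  S_0^{−1} = 7^{−1} = 8 (mod 11), so α_err = 7·8 = 56 ≡ 1 = α_2. Error position i = 2.
  Consistency check: S_2/S_1 = 7·8 = 56 ≡ 1 = α_err ✓ (single-error assumption holds).
Step 4: error magnitude e = S_0/v_2 = S_0·∏_{j≠2}(α_2 − α_j) = 7·10 = 70 ≡ 4 (mod 11).
Step 5: correct position 2: c_2 = r_2 − e = 0 − 4 ≡ 7 (mod 11). Hence c = [2, 7, 6, 0, 4].
  Check: interpolating c through the α_i gives m(x) = 9 + 9·x (degree < 2) with m(α_i) = c_i for every i, so c is indeed a codeword.


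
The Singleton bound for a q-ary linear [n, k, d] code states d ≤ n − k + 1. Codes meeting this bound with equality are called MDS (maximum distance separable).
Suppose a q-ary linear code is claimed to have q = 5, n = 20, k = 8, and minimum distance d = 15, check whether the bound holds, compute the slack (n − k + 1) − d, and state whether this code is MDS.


Singleton RHS = n − k + 1 = 13, slack = -2, bound violated (no such code; not MDS).

Singleton bound: d ≤ n − k + 1.
Here n = 20, k = 8, so n − k + 1 = 13.
Given d = 15, check d ≤ 13: NO.
Slack = (n − k + 1) − d = -2.
The slack is negative: d = 15 exceeds n − k + 1 = 13 by 2, so the Singleton bound is violated and no linear [20, 8, 15]_5 code can exist. In particular it is not MDS (MDS requires d = n − k + 1 exactly).
Description: the claimed parameters are [20, 8, 15]_5; such a code would be impossible (violates the Singleton bound).


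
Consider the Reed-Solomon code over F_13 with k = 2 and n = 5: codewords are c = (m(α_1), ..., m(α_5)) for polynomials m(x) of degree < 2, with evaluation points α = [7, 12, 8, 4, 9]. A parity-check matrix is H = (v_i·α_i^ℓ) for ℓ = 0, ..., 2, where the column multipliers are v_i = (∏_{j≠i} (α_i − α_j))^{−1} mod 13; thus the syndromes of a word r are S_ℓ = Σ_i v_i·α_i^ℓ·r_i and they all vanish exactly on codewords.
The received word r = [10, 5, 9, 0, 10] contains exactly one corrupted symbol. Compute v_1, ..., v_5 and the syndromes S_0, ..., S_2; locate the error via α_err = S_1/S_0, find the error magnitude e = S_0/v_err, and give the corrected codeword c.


S = (6, 2, 5), error at position 5, error magnitude e = 2, c = [10, 5, 9, 0, 8].

Step 1: column multipliers v_i = (∏_{j≠i}(α_i − α_j))^{−1} mod 13.
  i = 1 (α = 7): (7−12)(7−8)(7−4)(7−9) = (−5)·(−1)·3·(−2) = −30 ≡ 9, so v_1 = 9^{−1} = 3 (mod 13).
  i = 2 (α = 12): (12−7)(12−8)(12−4)(12−9) = 5·4·8·3 = 480 ≡ 12, so v_2 = 12^{−1} = 12 (mod 13).
  i = 3 (α = 8): (8−7)(8−12)(8−4)(8−9) = 1·(−4)·4·(−1) = 16 ≡ 3, so v_3 = 3^{−1} = 9 (mod 13).
  i = 4 (α = 4): (4−7)(4−12)(4−8)(4−9) = (−3)·(−8)·(−4)·(−5) = 480 ≡ 12, so v_4 = 12^{−1} = 12 (mod 13).
  i = 5 (α = 9): (9−7)(9−12)(9−8)(9−4) = 2·(−3)·1·5 = −30 ≡ 9, so v_5 = 9^{−1} = 3 (mod 13).
  v = [3, 12, 9, 12, 3].
Step 2: syndromes of r = [10, 5, 9, 0, 10] (all sums mod 13).
  S_0 = Σ v_i r_i = 3·10 + 12·5 + 9·9 + 12·0 + 3·10 = 201 ≡ 6.
  S_1 = Σ v_i α_i r_i = 3·7·10 + 12·12·5 + 9·8·9 + 12·4·0 + 3·9·10 = 1848 ≡ 2.
  α_i^2 mod 13 = [10, 1, 12, 3, 3].
  S_2 = Σ v_i α_i^2 r_i = 3·10·10 + 12·1·5 + 9·12·9 + 12·3·0 + 3·3·10 = 1422 ≡ 5.
  S = (6, 2, 5) ≠ 0, so r is not a codeword (an error is present).
Step 3: locate the error. For a single error e at position i, S_ℓ = v_i·e·α_i^ℓ, so α_err = S_1/S_0.
  S_0^{−1} = 6^{−1} = 11 (mod 13), so α_err = 2·11 = 22 ≡ 9 = α_5. Error position i = 5.
  Consistency check: S_2/S_1 = 5·7 = 35 ≡ 9 = α_err ✓ (single-error assumption holds).
Step 4: error magnitude e = S_0/v_5 = S_0·∏_{j≠5}(α_5 − α_j) = 6·9 = 54 ≡ 2 (mod 13).
Step 5: correct position 5: c_5 = r_5 − e = 10 − 2 ≡ 8 (mod 13). Hence c = [10, 5, 9, 0, 8].
  Check: interpolating c through the α_i gives m(x) = 4 + 12·x (degree < 2) with m(α_i) = c_i for every i, so c is indeed a codeword.


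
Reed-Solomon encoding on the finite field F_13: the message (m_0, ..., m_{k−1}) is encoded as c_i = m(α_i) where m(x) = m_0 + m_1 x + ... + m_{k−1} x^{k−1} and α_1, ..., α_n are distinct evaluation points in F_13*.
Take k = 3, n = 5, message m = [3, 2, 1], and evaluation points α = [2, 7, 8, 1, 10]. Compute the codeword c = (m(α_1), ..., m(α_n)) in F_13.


c = [11, 1, 5, 6, 6]

Message polynomial: m(x) = 3 + 2·x + 1·x^2 (mod 13).
For each evaluation point α_i, compute m(α_i) mod 13:
  α_1 = 2: Horner steps 1 → 4 → 11, so m(2) = 11.
  α_2 = 7: Horner steps 1 → 9 → 1, so m(7) = 1.
  α_3 = 8: Horner steps 1 → 10 → 5, so m(8) = 5.
  α_4 = 1: Horner steps 1 → 3 → 6, so m(1) = 6.
  α_5 = 10: Horner steps 1 → 12 → 6, so m(10) = 6.
Codeword c = [11, 1, 5, 6, 6] ∈ F_13^5.


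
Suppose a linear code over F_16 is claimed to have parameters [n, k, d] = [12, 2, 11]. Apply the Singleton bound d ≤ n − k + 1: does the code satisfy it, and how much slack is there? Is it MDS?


Singleton RHS = n − k + 1 = 11, slack = 0, bound satisfied, MDS.

Singleton bound: d ≤ n − k + 1.
Here n = 12, k = 2, so n − k + 1 = 11.
Given d = 11, check d ≤ 11: YES.
Slack = (n − k + 1) − d = 0.
The code is MDS (slack = 0).
Description: the claimed parameters are [12, 2, 11]_16; such a code would be MDS (meets Singleton bound).


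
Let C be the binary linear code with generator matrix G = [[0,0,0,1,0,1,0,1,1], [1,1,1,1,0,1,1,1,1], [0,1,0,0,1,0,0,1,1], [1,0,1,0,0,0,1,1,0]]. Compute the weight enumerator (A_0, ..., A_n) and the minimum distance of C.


Weight distribution: A_0 = 1, A_2 = 2, A_4 = 7, A_6 = 4, A_8 = 2. Minimum distance d = 2.

Enumerate all 2^4 = 16 messages m ∈ F_2^4.
For each, compute codeword c = mG in F_2^9, then tally its weight.
  m = 0000 → c = 000000000, weight = 0.
  m = 1000 → c = 000101011, weight = 4.
  m = 0100 → c = 111101111, weight = 8.
  m = 1100 → c = 111000100, weight = 4.
  m = 0010 → c = 010010011, weight = 4.
  m = 1010 → c = 010111000, weight = 4.
  m = 0110 → c = 101111100, weight = 6.
  m = 1110 → c = 101010111, weight = 6.
  m = 0001 → c = 101000110, weight = 4.
  m = 1001 → c = 101101101, weight = 6.
  m = 0101 → c = 010101001, weight = 4.
  m = 1101 → c = 010000010, weight = 2.
  m = 0011 → c = 111010101, weight = 6.
  m = 1011 → c = 111111110, weight = 8.
  m = 0111 → c = 000111010, weight = 4.
  m = 1111 → c = 000010001, weight = 2.
Tally weights:
  weight 0: 1 codewords.
  weight 2: 2 codewords.
  weight 4: 7 codewords.
  weight 6: 4 codewords.
  weight 8: 2 codewords.
Minimum distance d = smallest w > 0 with A_w > 0 = 2.
Sanity: Σ A_w = 16 = 2^4 = 16 ✓.


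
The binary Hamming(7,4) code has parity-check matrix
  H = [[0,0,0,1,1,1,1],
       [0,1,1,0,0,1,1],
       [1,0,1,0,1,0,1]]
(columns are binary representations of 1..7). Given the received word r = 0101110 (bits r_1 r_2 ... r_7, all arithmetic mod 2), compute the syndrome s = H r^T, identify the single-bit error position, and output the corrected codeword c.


s = (1, 0, 1)^T, error position = 5, corrected codeword c = 0101010

Compute s = H r^T mod 2 one row at a time:
  s_1 = 1 + 1 + 1 + 0 = 3 ≡ 1 (mod 2).
  s_2 = 1 + 0 + 1 + 0 = 2 ≡ 0 (mod 2).
  s_3 = 0 + 0 + 1 + 0 = 1 ≡ 1 (mod 2).
s = (1, 0, 1)^T — this equals column 5 of H (binary 101), so error is at position 5.
Correct: flip bit 5 of r = 0101110 to get c = 0101010.


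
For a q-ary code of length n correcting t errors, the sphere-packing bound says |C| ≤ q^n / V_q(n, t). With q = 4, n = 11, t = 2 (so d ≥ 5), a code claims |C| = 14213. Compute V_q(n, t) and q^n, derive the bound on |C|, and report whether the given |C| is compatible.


V_q(n, t) = 529, q^n = 4194304, Hamming bound = 7928, |C| = 14213 > bound (violated).

Step 1: Compute V_q(n, t) = Σ_{j=0}^2 C(n, j) (q−1)^j.
  j = 0: C(11,0)·(3)^0 = 1·1 = 1.
  j = 1: C(11,1)·(3)^1 = 11·3 = 33.
  j = 2: C(11,2)·(3)^2 = 55·9 = 495.
  V_q(n, t) = 1 + 33 + 495 = 529.
Step 2: q^n = 4^11 = 4194304.
Step 3: Hamming bound ⌊q^n / V_q(n,t)⌋ = ⌊4194304/529⌋ = 7928.
Step 4: Compare |C| = 14213 to 7928: violated.
The claimed |C| lies above the Hamming bound, so no 4-ary code of length 11 with d ≥ 5 can have 14213 codewords.


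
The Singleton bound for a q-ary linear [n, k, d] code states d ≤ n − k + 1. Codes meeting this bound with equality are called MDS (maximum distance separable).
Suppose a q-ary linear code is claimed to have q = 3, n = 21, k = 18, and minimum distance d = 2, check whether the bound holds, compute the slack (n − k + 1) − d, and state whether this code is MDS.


Singleton RHS = n − k + 1 = 4, slack = 2, bound satisfied, not MDS.

Singleton bound: d ≤ n − k + 1.
Here n = 21, k = 18, so n − k + 1 = 4.
Given d = 2, check d ≤ 4: YES.
Slack = (n − k + 1) − d = 2.
The code is NOT MDS (slack = 2 > 0).
Description: the claimed parameters are [21, 18, 2]_3; such a code would be non-MDS.


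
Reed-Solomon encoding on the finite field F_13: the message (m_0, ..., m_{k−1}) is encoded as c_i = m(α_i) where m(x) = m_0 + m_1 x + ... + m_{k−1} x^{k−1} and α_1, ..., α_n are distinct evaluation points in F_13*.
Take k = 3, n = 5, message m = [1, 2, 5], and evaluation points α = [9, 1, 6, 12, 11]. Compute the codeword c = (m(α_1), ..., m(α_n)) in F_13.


c = [8, 8, 11, 4, 4]

Message polynomial: m(x) = 1 + 2·x + 5·x^2 (mod 13).
For each evaluation point α_i, compute m(α_i) mod 13:
  α_1 = 9: Horner steps 5 → 8 → 8, so m(9) = 8.
  α_2 = 1: Horner steps 5 → 7 → 8, so m(1) = 8.
  α_3 = 6: Horner steps 5 → 6 → 11, so m(6) = 11.
  α_4 = 12: Horner steps 5 → 10 → 4, so m(12) = 4.
  α_5 = 11: Horner steps 5 → 5 → 4, so m(11) = 4.
Codeword c = [8, 8, 11, 4, 4] ∈ F_13^5.
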